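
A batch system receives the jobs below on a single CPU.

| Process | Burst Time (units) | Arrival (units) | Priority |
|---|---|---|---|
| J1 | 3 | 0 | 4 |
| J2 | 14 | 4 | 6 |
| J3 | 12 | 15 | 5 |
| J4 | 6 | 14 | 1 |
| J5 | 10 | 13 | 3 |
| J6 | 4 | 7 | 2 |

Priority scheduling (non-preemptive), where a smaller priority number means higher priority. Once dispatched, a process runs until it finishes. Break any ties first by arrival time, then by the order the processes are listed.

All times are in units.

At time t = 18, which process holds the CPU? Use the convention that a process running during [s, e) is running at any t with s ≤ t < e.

J4

Gantt: | J1 0-3 | idle 3-4 | J2 4-18 | J4 18-24 | J6 24-28 | J5 28-38 | J3 38-50 |
Completion: J1=3  J2=18  J3=50  J4=24  J5=38  J6=28
Turnaround (C−A): J1=3  J2=14  J3=35  J4=10  J5=25  J6=21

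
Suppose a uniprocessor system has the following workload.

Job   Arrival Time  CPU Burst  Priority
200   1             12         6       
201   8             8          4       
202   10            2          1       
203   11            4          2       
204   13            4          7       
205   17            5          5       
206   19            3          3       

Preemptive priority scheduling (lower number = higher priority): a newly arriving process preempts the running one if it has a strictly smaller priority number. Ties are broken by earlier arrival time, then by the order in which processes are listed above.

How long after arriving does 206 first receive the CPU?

Timeline: | idle 0-1 | 200 1-8 | 201 8-10 | 202 10-12 | 203 12-16 | 201 16-19 | 206 19-22 | 201 22-25 | 205 25-30 | 200 30-35 | 204 35-39 |
Completion: 200=35  201=25  202=12  203=16  204=39  205=30  206=22
Turnaround (C−A): 200=34  201=17  202=2  203=5  204=26  205=13  206=3
Response(206) = first start − arrival = 19 − 19 = 0

0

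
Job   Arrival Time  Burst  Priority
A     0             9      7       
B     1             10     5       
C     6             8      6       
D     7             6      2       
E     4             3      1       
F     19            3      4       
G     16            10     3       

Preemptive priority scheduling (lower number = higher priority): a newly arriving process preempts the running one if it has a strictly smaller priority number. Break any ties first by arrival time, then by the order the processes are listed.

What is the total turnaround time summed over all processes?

145

Schedule: | A 0-1 | B 1-4 | E 4-7 | D 7-13 | B 13-16 | G 16-26 | F 26-29 | B 29-33 | C 33-41 | A 41-49 |
Completion: A=49  B=33  C=41  D=13  E=7  F=29  G=26
Turnaround = completion − arrival: A=49, B=32, C=35, D=6, E=3, F=10, G=10
Total turnaround = 49 + 32 + 35 + 6 + 3 + 10 + 10 = 145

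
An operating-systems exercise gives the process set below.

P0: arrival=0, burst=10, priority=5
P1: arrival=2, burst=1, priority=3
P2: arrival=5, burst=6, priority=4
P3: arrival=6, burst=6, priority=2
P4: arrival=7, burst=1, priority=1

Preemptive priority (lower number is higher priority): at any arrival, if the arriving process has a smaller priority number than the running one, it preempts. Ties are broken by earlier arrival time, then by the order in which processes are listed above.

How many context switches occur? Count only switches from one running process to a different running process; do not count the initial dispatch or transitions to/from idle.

8

Schedule: | P0 0-2 | P1 2-3 | P0 3-5 | P2 5-6 | P3 6-7 | P4 7-8 | P3 8-13 | P2 13-18 | P0 18-24 |
Completion: P0=24  P1=3  P2=18  P3=13  P4=8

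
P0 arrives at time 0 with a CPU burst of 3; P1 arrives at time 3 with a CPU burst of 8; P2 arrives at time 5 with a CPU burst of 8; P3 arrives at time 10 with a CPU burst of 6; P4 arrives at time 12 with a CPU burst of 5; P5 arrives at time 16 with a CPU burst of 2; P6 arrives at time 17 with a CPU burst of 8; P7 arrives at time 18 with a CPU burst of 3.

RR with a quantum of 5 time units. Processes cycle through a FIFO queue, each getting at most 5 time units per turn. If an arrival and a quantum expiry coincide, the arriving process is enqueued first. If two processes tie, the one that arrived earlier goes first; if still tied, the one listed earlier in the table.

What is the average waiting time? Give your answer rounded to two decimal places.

Gantt: | P0 0-3 | P1 3-8 | P2 8-13 | P1 13-16 | P3 16-21 | P4 21-26 | P2 26-29 | P5 29-31 | P6 31-36 | P7 36-39 | P3 39-40 | P6 40-43 |
Completion: P0=3  P1=16  P2=29  P3=40  P4=26  P5=31  P6=43  P7=39
Waiting times: P0=0, P1=5, P2=16, P3=24, P4=9, P5=13, P6=18, P7=18
Average waiting = (0+5+16+24+9+13+18+18) / 8 = 103/8 = 12.88

12.88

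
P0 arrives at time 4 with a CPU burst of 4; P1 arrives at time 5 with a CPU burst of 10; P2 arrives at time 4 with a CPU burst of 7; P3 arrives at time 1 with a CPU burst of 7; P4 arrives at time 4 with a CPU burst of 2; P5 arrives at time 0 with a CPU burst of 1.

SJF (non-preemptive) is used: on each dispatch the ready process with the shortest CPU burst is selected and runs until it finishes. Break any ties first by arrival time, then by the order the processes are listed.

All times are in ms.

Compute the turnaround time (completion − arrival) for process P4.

6

Gantt: | P5 0-1 | P3 1-8 | P4 8-10 | P0 10-14 | P2 14-21 | P1 21-31 |
Completion: P0=14  P1=31  P2=21  P3=8  P4=10  P5=1
Turnaround (C−A): P0=10  P1=26  P2=17  P3=7  P4=6  P5=1
Turnaround(P4) = completion − arrival = 10 − 4 = 6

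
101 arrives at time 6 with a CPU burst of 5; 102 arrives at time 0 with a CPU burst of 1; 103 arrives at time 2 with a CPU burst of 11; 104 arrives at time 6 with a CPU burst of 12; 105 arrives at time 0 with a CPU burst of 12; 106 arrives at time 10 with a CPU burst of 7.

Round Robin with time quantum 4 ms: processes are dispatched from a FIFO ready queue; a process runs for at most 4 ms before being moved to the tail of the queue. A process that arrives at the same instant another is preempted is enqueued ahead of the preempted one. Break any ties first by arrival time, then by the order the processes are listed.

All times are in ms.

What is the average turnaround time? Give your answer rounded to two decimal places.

Timeline: | 102 0-1 | 105 1-5 | 103 5-9 | 105 9-13 | 101 13-17 | 104 17-21 | 103 21-25 | 106 25-29 | 105 29-33 | 101 33-34 | 104 34-38 | 103 38-41 | 106 41-44 | 104 44-48 |
Completion: 101=34  102=1  103=41  104=48  105=33  106=44
Turnaround times: 101=28, 102=1, 103=39, 104=42, 105=33, 106=34
Average turnaround = (28+1+39+42+33+34) / 6 = 177/6 = 29.50

29.50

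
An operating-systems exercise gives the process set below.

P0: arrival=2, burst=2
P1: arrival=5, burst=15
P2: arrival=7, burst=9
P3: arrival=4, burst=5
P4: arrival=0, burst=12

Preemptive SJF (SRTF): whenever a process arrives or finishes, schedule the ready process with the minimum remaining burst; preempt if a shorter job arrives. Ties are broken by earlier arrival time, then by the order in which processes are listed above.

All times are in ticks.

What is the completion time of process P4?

Gantt: | P4 0-2 | P0 2-4 | P3 4-9 | P2 9-18 | P4 18-28 | P1 28-43 |
Completion: P0=4  P1=43  P2=18  P3=9  P4=28
Turnaround (C−A): P0=2  P1=38  P2=11  P3=5  P4=28

28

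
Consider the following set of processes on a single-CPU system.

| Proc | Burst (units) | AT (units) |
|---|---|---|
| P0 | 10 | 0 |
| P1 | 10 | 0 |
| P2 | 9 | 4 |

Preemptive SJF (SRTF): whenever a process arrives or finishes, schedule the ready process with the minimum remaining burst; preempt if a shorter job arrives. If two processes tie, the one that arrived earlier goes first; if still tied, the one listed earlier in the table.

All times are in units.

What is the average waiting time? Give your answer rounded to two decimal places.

8.33

Gantt: | P0 0-10 | P2 10-19 | P1 19-29 |
Completion: P0=10  P1=29  P2=19
Turnaround (C−A): P0=10  P1=29  P2=15
Waiting times: P0=0, P1=19, P2=6
Average waiting = (0+19+6) / 3 = 25/3 = 8.33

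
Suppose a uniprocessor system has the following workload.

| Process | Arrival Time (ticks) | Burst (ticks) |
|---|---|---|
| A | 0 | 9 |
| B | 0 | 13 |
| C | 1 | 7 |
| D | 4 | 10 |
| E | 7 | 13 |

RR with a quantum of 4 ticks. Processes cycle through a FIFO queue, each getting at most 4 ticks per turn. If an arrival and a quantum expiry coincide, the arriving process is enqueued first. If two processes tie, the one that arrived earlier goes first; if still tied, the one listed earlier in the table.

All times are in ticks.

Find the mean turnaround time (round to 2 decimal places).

40.80

Gantt: | A 0-4 | B 4-8 | C 8-12 | D 12-16 | A 16-20 | E 20-24 | B 24-28 | C 28-31 | D 31-35 | A 35-36 | E 36-40 | B 40-44 | D 44-46 | E 46-50 | B 50-51 | E 51-52 |
Completion: A=36  B=51  C=31  D=46  E=52
Turnaround (C−A): A=36  B=51  C=30  D=42  E=45
Turnaround times: A=36, B=51, C=30, D=42, E=45
Average turnaround = (36+51+30+42+45) / 5 = 204/5 = 40.80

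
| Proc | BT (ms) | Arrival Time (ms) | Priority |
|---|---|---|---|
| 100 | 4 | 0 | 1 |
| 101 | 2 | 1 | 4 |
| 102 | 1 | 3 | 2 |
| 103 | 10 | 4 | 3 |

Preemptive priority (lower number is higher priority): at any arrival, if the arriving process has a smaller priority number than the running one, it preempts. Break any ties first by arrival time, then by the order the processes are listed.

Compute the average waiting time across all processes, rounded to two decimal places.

4.00

Timeline: | 100 0-4 | 102 4-5 | 103 5-15 | 101 15-17 |
Completion: 100=4  101=17  102=5  103=15
Turnaround (C−A): 100=4  101=16  102=2  103=11
Waiting times: 100=0, 101=14, 102=1, 103=1
Average waiting = (0+14+1+1) / 4 = 16/4 = 4.00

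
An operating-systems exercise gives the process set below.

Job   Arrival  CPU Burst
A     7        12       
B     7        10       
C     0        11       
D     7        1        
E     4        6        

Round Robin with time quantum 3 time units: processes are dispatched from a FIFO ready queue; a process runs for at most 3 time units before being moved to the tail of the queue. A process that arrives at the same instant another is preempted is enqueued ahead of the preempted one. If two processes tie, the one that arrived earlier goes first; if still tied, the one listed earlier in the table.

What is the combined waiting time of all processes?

79

Schedule: | C 0-6 | E 6-9 | C 9-12 | A 12-15 | B 15-18 | D 18-19 | E 19-22 | C 22-24 | A 24-27 | B 27-30 | A 30-33 | B 33-36 | A 36-39 | B 39-40 |
Completion: A=39  B=40  C=24  D=19  E=22
Waiting = turnaround − burst: A=20, B=23, C=13, D=11, E=12
Total waiting = 20 + 23 + 13 + 11 + 12 = 79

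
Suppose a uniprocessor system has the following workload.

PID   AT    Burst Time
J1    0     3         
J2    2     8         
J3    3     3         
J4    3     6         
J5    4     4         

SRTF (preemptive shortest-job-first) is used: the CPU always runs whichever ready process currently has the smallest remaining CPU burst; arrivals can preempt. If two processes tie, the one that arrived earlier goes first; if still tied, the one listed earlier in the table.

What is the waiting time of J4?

7

Timeline: | J1 0-3 | J3 3-6 | J5 6-10 | J4 10-16 | J2 16-24 |
Completion: J1=3  J2=24  J3=6  J4=16  J5=10
Turnaround (C−A): J1=3  J2=22  J3=3  J4=13  J5=6
Waiting(J4) = turnaround − burst = 13 − 6 = 7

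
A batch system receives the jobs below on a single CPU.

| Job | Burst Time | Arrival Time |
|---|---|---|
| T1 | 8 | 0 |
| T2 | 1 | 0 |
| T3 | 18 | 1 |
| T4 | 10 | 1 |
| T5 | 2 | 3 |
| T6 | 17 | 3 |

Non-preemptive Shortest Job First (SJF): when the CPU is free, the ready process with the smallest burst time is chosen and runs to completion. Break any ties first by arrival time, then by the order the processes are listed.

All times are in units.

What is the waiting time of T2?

Timeline: | T2 0-1 | T1 1-9 | T5 9-11 | T4 11-21 | T6 21-38 | T3 38-56 |
Completion: T1=9  T2=1  T3=56  T4=21  T5=11  T6=38
Turnaround (C−A): T1=9  T2=1  T3=55  T4=20  T5=8  T6=35
Waiting(T2) = turnaround − burst = 1 − 1 = 0

0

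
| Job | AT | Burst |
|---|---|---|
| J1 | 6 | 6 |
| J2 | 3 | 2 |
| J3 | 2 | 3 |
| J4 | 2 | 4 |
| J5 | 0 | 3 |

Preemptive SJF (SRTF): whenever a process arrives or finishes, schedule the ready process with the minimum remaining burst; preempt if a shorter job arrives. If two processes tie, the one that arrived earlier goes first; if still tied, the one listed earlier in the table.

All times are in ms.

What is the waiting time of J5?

Schedule: | J5 0-3 | J2 3-5 | J3 5-8 | J4 8-12 | J1 12-18 |
Completion: J1=18  J2=5  J3=8  J4=12  J5=3
Waiting(J5) = turnaround − burst = 3 − 3 = 0

0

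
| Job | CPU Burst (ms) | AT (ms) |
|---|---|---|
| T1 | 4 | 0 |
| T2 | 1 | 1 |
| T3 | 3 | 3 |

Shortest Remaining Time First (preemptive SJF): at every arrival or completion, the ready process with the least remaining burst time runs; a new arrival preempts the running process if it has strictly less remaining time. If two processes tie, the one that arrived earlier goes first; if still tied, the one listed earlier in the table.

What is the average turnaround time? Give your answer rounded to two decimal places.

Schedule: | T1 0-1 | T2 1-2 | T1 2-5 | T3 5-8 |
Completion: T1=5  T2=2  T3=8
Turnaround (C−A): T1=5  T2=1  T3=5
Turnaround times: T1=5, T2=1, T3=5
Average turnaround = (5+1+5) / 3 = 11/3 = 3.67

3.67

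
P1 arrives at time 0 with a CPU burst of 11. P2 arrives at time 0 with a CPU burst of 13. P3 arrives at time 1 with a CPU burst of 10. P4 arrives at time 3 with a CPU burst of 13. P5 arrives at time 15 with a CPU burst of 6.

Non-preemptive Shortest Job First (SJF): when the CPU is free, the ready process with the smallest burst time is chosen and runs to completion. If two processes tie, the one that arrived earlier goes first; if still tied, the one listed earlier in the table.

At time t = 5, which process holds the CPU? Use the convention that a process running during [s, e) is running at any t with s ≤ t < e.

Schedule: | P1 0-11 | P3 11-21 | P5 21-27 | P2 27-40 | P4 40-53 |
Completion: P1=11  P2=40  P3=21  P4=53  P5=27
Turnaround (C−A): P1=11  P2=40  P3=20  P4=50  P5=12

P1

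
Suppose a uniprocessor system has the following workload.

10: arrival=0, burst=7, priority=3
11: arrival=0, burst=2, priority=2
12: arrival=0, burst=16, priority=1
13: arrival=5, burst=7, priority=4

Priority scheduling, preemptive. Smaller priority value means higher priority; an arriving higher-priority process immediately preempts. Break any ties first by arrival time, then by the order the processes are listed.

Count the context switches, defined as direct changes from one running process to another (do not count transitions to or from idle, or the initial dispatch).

Gantt: | 12 0-16 | 11 16-18 | 10 18-25 | 13 25-32 |
Completion: 10=25  11=18  12=16  13=32
Turnaround (C−A): 10=25  11=18  12=16  13=27

3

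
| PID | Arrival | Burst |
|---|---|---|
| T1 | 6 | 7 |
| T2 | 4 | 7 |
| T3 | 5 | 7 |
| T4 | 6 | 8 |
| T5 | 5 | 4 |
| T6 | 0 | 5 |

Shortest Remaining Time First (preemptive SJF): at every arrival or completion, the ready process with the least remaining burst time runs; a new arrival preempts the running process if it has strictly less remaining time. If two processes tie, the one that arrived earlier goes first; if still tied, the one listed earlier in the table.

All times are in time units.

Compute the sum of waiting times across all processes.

Schedule: | T6 0-5 | T5 5-9 | T2 9-16 | T3 16-23 | T1 23-30 | T4 30-38 |
Completion: T1=30  T2=16  T3=23  T4=38  T5=9  T6=5
Turnaround (C−A): T1=24  T2=12  T3=18  T4=32  T5=4  T6=5
Waiting = turnaround − burst: T1=17, T2=5, T3=11, T4=24, T5=0, T6=0
Total waiting = 17 + 5 + 11 + 24 + 0 + 0 = 57

57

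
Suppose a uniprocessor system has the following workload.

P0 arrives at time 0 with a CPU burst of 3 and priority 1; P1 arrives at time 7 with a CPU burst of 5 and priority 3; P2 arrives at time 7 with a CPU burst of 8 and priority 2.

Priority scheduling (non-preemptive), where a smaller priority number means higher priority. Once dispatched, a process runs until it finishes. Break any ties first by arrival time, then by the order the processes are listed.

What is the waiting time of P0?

0

Schedule: | P0 0-3 | idle 3-7 | P2 7-15 | P1 15-20 |
Completion: P0=3  P1=20  P2=15
Turnaround (C−A): P0=3  P1=13  P2=8
Waiting(P0) = turnaround − burst = 3 − 3 = 0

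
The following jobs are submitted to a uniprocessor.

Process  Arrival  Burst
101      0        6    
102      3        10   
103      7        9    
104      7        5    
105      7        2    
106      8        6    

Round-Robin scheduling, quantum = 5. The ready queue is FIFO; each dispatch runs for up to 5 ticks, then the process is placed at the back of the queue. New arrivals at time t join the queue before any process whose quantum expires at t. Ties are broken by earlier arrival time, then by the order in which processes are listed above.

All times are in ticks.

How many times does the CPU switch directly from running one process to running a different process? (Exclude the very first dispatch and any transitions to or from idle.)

9

Timeline: | 101 0-5 | 102 5-10 | 101 10-11 | 103 11-16 | 104 16-21 | 105 21-23 | 106 23-28 | 102 28-33 | 103 33-37 | 106 37-38 |
Completion: 101=11  102=33  103=37  104=21  105=23  106=38
Turnaround (C−A): 101=11  102=30  103=30  104=14  105=16  106=30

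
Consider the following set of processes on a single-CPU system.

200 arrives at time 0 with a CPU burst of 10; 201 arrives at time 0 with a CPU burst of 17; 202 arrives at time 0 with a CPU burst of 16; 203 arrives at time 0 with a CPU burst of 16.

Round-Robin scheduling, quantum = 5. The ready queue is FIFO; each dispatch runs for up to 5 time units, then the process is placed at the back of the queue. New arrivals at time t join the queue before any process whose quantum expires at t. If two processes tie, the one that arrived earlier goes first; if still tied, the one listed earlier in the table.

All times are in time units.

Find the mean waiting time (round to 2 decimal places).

Gantt: | 200 0-5 | 201 5-10 | 202 10-15 | 203 15-20 | 200 20-25 | 201 25-30 | 202 30-35 | 203 35-40 | 201 40-45 | 202 45-50 | 203 50-55 | 201 55-57 | 202 57-58 | 203 58-59 |
Completion: 200=25  201=57  202=58  203=59
Waiting times: 200=15, 201=40, 202=42, 203=43
Average waiting = (15+40+42+43) / 4 = 140/4 = 35.00

35.00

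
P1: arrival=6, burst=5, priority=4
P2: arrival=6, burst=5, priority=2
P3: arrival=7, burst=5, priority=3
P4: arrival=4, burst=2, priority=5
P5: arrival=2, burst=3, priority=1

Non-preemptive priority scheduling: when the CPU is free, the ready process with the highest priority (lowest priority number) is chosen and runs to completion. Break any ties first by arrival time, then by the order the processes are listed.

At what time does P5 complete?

5

Gantt: | idle 0-2 | P5 2-5 | P4 5-7 | P2 7-12 | P3 12-17 | P1 17-22 |
Completion: P1=22  P2=12  P3=17  P4=7  P5=5
Turnaround (C−A): P1=16  P2=6  P3=10  P4=3  P5=3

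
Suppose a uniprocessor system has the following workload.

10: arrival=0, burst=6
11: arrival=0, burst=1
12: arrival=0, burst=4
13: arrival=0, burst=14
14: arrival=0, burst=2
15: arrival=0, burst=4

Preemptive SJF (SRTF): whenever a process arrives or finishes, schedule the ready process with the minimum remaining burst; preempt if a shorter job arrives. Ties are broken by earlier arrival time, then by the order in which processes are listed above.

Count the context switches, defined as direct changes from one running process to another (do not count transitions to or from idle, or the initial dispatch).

5

Schedule: | 11 0-1 | 14 1-3 | 12 3-7 | 15 7-11 | 10 11-17 | 13 17-31 |
Completion: 10=17  11=1  12=7  13=31  14=3  15=11
Turnaround (C−A): 10=17  11=1  12=7  13=31  14=3  15=11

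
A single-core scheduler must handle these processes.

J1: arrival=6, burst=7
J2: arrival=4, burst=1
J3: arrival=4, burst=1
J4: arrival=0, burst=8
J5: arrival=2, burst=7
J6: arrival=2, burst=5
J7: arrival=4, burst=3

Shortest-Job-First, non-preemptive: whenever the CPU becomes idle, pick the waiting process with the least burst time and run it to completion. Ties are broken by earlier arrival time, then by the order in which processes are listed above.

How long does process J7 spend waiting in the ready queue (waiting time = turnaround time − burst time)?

6

Gantt: | J4 0-8 | J2 8-9 | J3 9-10 | J7 10-13 | J6 13-18 | J5 18-25 | J1 25-32 |
Completion: J1=32  J2=9  J3=10  J4=8  J5=25  J6=18  J7=13
Waiting(J7) = turnaround − burst = 9 − 3 = 6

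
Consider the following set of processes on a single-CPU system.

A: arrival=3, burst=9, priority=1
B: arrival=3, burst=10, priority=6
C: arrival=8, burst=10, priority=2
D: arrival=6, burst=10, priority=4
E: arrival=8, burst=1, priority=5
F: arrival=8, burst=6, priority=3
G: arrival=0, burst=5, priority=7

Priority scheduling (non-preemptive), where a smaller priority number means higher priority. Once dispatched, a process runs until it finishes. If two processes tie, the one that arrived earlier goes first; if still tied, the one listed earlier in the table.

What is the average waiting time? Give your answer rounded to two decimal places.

Schedule: | G 0-5 | A 5-14 | C 14-24 | F 24-30 | D 30-40 | E 40-41 | B 41-51 |
Completion: A=14  B=51  C=24  D=40  E=41  F=30  G=5
Turnaround (C−A): A=11  B=48  C=16  D=34  E=33  F=22  G=5
Waiting times: A=2, B=38, C=6, D=24, E=32, F=16, G=0
Average waiting = (2+38+6+24+32+16+0) / 7 = 118/7 = 16.86

16.86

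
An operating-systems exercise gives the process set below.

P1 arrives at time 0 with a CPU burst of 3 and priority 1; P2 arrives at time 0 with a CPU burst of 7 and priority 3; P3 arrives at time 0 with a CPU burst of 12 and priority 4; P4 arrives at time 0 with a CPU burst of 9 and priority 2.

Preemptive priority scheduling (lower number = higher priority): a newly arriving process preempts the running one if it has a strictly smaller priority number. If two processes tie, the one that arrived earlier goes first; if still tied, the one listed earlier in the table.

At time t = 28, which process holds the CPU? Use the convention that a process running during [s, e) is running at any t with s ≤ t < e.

Gantt: | P1 0-3 | P4 3-12 | P2 12-19 | P3 19-31 |
Completion: P1=3  P2=19  P3=31  P4=12
Turnaround (C−A): P1=3  P2=19  P3=31  P4=12

P3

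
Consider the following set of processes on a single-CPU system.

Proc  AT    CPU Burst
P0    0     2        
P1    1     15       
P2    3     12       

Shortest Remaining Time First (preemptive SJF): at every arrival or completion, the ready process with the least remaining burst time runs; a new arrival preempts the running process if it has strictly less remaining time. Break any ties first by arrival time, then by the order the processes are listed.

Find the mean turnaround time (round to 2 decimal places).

Timeline: | P0 0-2 | P1 2-3 | P2 3-15 | P1 15-29 |
Completion: P0=2  P1=29  P2=15
Turnaround (C−A): P0=2  P1=28  P2=12
Turnaround times: P0=2, P1=28, P2=12
Average turnaround = (2+28+12) / 3 = 42/3 = 14.00

14.00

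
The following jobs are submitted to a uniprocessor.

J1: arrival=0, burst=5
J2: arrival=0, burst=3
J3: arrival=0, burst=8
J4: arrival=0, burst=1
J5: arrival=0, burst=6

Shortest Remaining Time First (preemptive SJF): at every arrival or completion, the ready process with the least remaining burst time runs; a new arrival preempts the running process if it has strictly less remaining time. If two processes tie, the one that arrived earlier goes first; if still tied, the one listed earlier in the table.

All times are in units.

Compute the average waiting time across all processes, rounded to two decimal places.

Timeline: | J4 0-1 | J2 1-4 | J1 4-9 | J5 9-15 | J3 15-23 |
Completion: J1=9  J2=4  J3=23  J4=1  J5=15
Turnaround (C−A): J1=9  J2=4  J3=23  J4=1  J5=15
Waiting times: J1=4, J2=1, J3=15, J4=0, J5=9
Average waiting = (4+1+15+0+9) / 5 = 29/5 = 5.80

5.80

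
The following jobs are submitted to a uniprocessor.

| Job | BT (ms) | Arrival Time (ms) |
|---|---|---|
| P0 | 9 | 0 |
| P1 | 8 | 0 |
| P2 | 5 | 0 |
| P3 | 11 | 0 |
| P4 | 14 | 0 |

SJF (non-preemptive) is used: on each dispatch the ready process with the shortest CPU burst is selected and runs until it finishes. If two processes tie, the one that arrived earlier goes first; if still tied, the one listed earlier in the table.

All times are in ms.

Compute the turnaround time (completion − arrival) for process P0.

Timeline: | P2 0-5 | P1 5-13 | P0 13-22 | P3 22-33 | P4 33-47 |
Completion: P0=22  P1=13  P2=5  P3=33  P4=47
Turnaround (C−A): P0=22  P1=13  P2=5  P3=33  P4=47
Turnaround(P0) = completion − arrival = 22 − 0 = 22

22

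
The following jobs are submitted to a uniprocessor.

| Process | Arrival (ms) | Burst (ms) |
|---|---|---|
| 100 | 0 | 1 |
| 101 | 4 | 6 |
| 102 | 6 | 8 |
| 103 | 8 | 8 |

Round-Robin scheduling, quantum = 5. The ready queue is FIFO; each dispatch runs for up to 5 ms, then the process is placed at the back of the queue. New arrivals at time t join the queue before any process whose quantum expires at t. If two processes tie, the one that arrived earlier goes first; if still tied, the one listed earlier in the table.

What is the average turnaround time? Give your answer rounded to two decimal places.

Gantt: | 100 0-1 | idle 1-4 | 101 4-9 | 102 9-14 | 103 14-19 | 101 19-20 | 102 20-23 | 103 23-26 |
Completion: 100=1  101=20  102=23  103=26
Turnaround (C−A): 100=1  101=16  102=17  103=18
Turnaround times: 100=1, 101=16, 102=17, 103=18
Average turnaround = (1+16+17+18) / 4 = 52/4 = 13.00

13.00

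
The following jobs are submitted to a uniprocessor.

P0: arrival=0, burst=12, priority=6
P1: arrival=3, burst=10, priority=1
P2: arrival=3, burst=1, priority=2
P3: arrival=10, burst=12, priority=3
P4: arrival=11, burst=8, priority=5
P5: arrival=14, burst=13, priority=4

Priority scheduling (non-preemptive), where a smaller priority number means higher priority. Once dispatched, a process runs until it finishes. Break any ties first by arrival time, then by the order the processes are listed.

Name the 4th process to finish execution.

Gantt: | P0 0-12 | P1 12-22 | P2 22-23 | P3 23-35 | P5 35-48 | P4 48-56 |
Completion: P0=12  P1=22  P2=23  P3=35  P4=56  P5=48
Finish order: P0 → P1 → P2 → P3 → P5 → P4

P3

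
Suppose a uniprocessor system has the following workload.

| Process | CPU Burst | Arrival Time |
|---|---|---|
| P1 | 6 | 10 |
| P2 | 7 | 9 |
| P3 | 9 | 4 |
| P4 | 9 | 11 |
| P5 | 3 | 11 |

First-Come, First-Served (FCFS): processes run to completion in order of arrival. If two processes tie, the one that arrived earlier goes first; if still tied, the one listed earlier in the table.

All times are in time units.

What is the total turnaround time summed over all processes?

87

Schedule: | idle 0-4 | P3 4-13 | P2 13-20 | P1 20-26 | P4 26-35 | P5 35-38 |
Completion: P1=26  P2=20  P3=13  P4=35  P5=38
Turnaround (C−A): P1=16  P2=11  P3=9  P4=24  P5=27
Turnaround = completion − arrival: P1=16, P2=11, P3=9, P4=24, P5=27
Total turnaround = 16 + 11 + 9 + 24 + 27 = 87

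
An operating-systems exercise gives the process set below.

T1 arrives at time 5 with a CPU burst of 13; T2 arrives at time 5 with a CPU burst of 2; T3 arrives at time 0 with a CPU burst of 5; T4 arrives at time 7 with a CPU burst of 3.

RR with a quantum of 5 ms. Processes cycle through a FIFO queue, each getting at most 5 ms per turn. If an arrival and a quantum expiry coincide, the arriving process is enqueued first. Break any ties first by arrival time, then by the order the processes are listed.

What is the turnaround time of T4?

8

Gantt: | T3 0-5 | T1 5-10 | T2 10-12 | T4 12-15 | T1 15-23 |
Completion: T1=23  T2=12  T3=5  T4=15
Turnaround (C−A): T1=18  T2=7  T3=5  T4=8
Turnaround(T4) = completion − arrival = 15 − 7 = 8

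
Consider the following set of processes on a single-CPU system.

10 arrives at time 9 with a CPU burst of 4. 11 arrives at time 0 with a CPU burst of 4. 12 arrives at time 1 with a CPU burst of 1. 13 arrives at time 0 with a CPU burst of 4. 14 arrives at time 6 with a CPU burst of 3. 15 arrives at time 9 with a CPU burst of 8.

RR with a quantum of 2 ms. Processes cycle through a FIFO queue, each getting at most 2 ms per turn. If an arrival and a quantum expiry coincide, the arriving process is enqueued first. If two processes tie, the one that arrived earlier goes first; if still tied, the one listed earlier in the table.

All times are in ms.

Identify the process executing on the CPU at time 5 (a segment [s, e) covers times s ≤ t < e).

Gantt: | 11 0-2 | 13 2-4 | 12 4-5 | 11 5-7 | 13 7-9 | 14 9-11 | 10 11-13 | 15 13-15 | 14 15-16 | 10 16-18 | 15 18-24 |
Completion: 10=18  11=7  12=5  13=9  14=16  15=24
Turnaround (C−A): 10=9  11=7  12=4  13=9  14=10  15=15

11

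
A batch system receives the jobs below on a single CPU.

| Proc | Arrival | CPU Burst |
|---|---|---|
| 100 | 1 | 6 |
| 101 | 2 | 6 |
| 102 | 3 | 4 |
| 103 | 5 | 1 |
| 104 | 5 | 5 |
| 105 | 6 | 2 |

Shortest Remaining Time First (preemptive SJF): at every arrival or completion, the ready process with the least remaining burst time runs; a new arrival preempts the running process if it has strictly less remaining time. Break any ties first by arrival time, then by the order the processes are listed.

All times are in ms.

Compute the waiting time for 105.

2

Timeline: | idle 0-1 | 100 1-5 | 103 5-6 | 100 6-8 | 105 8-10 | 102 10-14 | 104 14-19 | 101 19-25 |
Completion: 100=8  101=25  102=14  103=6  104=19  105=10
Turnaround (C−A): 100=7  101=23  102=11  103=1  104=14  105=4
Waiting(105) = turnaround − burst = 4 − 2 = 2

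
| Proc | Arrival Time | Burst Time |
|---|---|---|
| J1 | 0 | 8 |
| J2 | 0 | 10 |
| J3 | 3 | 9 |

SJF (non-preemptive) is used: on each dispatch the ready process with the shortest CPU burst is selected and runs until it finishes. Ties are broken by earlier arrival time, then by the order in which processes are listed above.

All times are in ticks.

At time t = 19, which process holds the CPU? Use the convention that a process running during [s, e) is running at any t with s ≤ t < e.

Schedule: | J1 0-8 | J3 8-17 | J2 17-27 |
Completion: J1=8  J2=27  J3=17

J2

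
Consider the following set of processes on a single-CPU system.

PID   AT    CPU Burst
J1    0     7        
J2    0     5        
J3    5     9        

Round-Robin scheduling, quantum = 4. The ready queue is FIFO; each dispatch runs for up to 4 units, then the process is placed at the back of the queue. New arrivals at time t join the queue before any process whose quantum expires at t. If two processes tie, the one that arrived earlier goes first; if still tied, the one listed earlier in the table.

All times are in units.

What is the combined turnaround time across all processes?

Gantt: | J1 0-4 | J2 4-8 | J1 8-11 | J3 11-15 | J2 15-16 | J3 16-21 |
Completion: J1=11  J2=16  J3=21
Turnaround (C−A): J1=11  J2=16  J3=16
Turnaround = completion − arrival: J1=11, J2=16, J3=16
Total turnaround = 11 + 16 + 16 = 43

43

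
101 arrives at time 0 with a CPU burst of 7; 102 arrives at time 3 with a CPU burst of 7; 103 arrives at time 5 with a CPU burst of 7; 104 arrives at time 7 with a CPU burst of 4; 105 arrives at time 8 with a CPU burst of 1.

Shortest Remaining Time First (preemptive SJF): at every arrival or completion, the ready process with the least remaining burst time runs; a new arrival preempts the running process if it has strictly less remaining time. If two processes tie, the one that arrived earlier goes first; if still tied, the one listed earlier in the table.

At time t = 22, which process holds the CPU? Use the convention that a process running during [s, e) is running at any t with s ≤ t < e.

Gantt: | 101 0-7 | 104 7-8 | 105 8-9 | 104 9-12 | 102 12-19 | 103 19-26 |
Completion: 101=7  102=19  103=26  104=12  105=9

103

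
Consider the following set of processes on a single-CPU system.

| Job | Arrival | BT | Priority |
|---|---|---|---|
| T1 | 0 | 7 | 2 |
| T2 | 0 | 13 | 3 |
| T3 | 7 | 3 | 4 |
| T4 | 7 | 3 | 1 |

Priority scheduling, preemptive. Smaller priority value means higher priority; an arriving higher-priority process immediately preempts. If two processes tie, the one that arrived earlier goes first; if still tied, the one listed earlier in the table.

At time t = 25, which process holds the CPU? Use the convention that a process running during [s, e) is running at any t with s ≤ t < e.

Schedule: | T1 0-7 | T4 7-10 | T2 10-23 | T3 23-26 |
Completion: T1=7  T2=23  T3=26  T4=10
Turnaround (C−A): T1=7  T2=23  T3=19  T4=3

T3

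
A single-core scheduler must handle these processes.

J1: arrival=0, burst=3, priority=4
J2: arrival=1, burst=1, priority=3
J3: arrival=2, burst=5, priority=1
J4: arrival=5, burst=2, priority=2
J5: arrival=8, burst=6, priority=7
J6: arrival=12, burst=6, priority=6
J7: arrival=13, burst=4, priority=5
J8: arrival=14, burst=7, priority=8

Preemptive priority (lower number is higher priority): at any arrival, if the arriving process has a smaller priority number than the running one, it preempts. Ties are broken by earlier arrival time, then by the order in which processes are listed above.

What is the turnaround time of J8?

Gantt: | J1 0-1 | J2 1-2 | J3 2-7 | J4 7-9 | J1 9-11 | J5 11-12 | J6 12-13 | J7 13-17 | J6 17-22 | J5 22-27 | J8 27-34 |
Completion: J1=11  J2=2  J3=7  J4=9  J5=27  J6=22  J7=17  J8=34
Turnaround(J8) = completion − arrival = 34 − 14 = 20

20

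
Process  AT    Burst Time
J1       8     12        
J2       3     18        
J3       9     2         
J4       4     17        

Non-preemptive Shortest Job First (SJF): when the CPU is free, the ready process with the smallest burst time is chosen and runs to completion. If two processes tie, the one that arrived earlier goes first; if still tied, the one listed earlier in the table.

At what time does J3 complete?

23

Gantt: | idle 0-3 | J2 3-21 | J3 21-23 | J1 23-35 | J4 35-52 |
Completion: J1=35  J2=21  J3=23  J4=52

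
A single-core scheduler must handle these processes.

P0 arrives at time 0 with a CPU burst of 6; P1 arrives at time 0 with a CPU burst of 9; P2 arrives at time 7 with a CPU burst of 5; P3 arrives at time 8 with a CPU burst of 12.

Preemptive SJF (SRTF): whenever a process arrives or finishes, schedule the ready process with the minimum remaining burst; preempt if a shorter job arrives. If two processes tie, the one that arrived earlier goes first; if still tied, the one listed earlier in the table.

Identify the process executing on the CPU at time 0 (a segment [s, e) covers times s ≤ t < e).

P0

Schedule: | P0 0-6 | P1 6-7 | P2 7-12 | P1 12-20 | P3 20-32 |
Completion: P0=6  P1=20  P2=12  P3=32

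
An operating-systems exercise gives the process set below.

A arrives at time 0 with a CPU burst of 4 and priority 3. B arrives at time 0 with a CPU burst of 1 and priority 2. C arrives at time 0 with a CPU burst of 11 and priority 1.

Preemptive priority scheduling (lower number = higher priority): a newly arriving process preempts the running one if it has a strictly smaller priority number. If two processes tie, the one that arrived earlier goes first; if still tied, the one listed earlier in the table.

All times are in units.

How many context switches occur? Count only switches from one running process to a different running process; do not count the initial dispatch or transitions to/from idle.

2

Gantt: | C 0-11 | B 11-12 | A 12-16 |
Completion: A=16  B=12  C=11
Turnaround (C−A): A=16  B=12  C=11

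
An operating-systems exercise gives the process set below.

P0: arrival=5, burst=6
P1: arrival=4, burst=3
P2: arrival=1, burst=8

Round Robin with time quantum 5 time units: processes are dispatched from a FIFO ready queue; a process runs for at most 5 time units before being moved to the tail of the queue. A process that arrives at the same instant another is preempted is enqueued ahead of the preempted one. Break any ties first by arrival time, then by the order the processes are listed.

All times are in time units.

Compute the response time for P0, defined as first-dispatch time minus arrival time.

Gantt: | idle 0-1 | P2 1-6 | P1 6-9 | P0 9-14 | P2 14-17 | P0 17-18 |
Completion: P0=18  P1=9  P2=17
Response(P0) = first start − arrival = 9 − 5 = 4

4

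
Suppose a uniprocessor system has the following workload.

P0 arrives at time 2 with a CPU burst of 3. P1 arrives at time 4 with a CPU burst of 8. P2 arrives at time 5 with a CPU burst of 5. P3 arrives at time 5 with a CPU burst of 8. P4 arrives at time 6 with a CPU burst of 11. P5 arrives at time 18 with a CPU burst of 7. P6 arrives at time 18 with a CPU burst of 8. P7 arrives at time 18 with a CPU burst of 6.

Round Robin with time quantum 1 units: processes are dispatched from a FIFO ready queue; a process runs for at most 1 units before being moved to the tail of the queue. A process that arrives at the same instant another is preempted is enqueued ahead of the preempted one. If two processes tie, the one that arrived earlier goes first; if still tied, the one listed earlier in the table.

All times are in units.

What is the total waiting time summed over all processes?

Schedule: | idle 0-2 | P0 2-4 | P1 4-5 | P0 5-6 | P2 6-7 | P3 7-8 | P1 8-9 | P4 9-10 | P2 10-11 | P3 11-12 | P1 12-13 | P4 13-14 | P2 14-15 | P3 15-16 | P1 16-17 | P4 17-18 | P2 18-19 | P3 19-20 | P1 20-21 | P5 21-22 | P6 22-23 | P7 23-24 | P4 24-25 | P2 25-26 | P3 26-27 | P1 27-28 | P5 28-29 | P6 29-30 | P7 30-31 | P4 31-32 | P3 32-33 | P1 33-34 | P5 34-35 | P6 35-36 | P7 36-37 | P4 37-38 | P3 38-39 | P1 39-40 | P5 40-41 | P6 41-42 | P7 42-43 | P4 43-44 | P3 44-45 | P5 45-46 | P6 46-47 | P7 47-48 | P4 48-49 | P5 49-50 | P6 50-51 | P7 51-52 | P4 52-53 | P5 53-54 | P6 54-55 | P4 55-56 | P6 56-57 | P4 57-58 |
Completion: P0=6  P1=40  P2=26  P3=45  P4=58  P5=54  P6=57  P7=52
Waiting = turnaround − burst: P0=1, P1=28, P2=16, P3=32, P4=41, P5=29, P6=31, P7=28
Total waiting = 1 + 28 + 16 + 32 + 41 + 29 + 31 + 28 = 206

206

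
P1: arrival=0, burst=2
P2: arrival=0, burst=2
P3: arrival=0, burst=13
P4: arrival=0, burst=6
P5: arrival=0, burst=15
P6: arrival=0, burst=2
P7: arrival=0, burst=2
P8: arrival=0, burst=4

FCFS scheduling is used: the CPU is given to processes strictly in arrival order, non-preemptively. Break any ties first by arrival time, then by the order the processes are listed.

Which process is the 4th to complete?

Timeline: | P1 0-2 | P2 2-4 | P3 4-17 | P4 17-23 | P5 23-38 | P6 38-40 | P7 40-42 | P8 42-46 |
Completion: P1=2  P2=4  P3=17  P4=23  P5=38  P6=40  P7=42  P8=46
Turnaround (C−A): P1=2  P2=4  P3=17  P4=23  P5=38  P6=40  P7=42  P8=46
Finish order: P1 → P2 → P3 → P4 → P5 → P6 → P7 → P8

P4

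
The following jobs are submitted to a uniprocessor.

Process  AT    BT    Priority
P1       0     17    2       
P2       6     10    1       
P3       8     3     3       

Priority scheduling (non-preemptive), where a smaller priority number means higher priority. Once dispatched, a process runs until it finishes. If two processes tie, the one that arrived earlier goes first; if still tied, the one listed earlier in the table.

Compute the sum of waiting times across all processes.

30

Gantt: | P1 0-17 | P2 17-27 | P3 27-30 |
Completion: P1=17  P2=27  P3=30
Waiting = turnaround − burst: P1=0, P2=11, P3=19
Total waiting = 0 + 11 + 19 = 30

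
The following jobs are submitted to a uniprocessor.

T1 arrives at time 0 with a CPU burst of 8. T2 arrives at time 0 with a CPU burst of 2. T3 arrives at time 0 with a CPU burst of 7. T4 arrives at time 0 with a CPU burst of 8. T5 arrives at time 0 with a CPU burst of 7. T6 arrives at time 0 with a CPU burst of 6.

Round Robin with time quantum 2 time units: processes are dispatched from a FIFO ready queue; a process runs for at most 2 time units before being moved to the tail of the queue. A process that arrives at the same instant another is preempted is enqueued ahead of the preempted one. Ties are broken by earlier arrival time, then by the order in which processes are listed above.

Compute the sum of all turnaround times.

180

Gantt: | T1 0-2 | T2 2-4 | T3 4-6 | T4 6-8 | T5 8-10 | T6 10-12 | T1 12-14 | T3 14-16 | T4 16-18 | T5 18-20 | T6 20-22 | T1 22-24 | T3 24-26 | T4 26-28 | T5 28-30 | T6 30-32 | T1 32-34 | T3 34-35 | T4 35-37 | T5 37-38 |
Completion: T1=34  T2=4  T3=35  T4=37  T5=38  T6=32
Turnaround (C−A): T1=34  T2=4  T3=35  T4=37  T5=38  T6=32
Turnaround = completion − arrival: T1=34, T2=4, T3=35, T4=37, T5=38, T6=32
Total turnaround = 34 + 4 + 35 + 37 + 38 + 32 = 180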